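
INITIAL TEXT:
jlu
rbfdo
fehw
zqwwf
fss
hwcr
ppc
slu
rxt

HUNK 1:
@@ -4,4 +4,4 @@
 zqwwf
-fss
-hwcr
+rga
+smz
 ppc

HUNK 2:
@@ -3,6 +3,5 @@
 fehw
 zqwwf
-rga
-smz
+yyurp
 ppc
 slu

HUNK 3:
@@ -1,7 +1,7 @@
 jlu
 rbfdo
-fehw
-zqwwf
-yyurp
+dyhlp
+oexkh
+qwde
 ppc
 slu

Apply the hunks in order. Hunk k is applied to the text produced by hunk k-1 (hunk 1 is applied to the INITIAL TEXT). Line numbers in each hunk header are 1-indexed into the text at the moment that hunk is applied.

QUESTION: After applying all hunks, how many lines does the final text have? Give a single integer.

Hunk 1: at line 4 remove [fss,hwcr] add [rga,smz] -> 9 lines: jlu rbfdo fehw zqwwf rga smz ppc slu rxt
Hunk 2: at line 3 remove [rga,smz] add [yyurp] -> 8 lines: jlu rbfdo fehw zqwwf yyurp ppc slu rxt
Hunk 3: at line 1 remove [fehw,zqwwf,yyurp] add [dyhlp,oexkh,qwde] -> 8 lines: jlu rbfdo dyhlp oexkh qwde ppc slu rxt
Final line count: 8

Answer: 8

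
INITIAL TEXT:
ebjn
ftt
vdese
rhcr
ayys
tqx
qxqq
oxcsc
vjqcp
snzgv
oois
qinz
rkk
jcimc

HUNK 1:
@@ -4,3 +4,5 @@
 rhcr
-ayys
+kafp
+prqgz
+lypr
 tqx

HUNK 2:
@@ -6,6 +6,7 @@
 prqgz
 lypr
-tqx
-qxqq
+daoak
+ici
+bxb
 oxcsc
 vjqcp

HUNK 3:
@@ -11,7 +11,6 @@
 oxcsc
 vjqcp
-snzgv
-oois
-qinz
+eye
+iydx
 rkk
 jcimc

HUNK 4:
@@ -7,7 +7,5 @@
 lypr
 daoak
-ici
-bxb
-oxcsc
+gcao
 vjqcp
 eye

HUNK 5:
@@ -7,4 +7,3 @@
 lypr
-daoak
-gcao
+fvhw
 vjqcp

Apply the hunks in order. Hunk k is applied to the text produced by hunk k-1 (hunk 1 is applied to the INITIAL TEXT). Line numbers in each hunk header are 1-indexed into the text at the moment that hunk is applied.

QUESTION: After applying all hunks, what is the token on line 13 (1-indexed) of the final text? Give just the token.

Hunk 1: at line 4 remove [ayys] add [kafp,prqgz,lypr] -> 16 lines: ebjn ftt vdese rhcr kafp prqgz lypr tqx qxqq oxcsc vjqcp snzgv oois qinz rkk jcimc
Hunk 2: at line 6 remove [tqx,qxqq] add [daoak,ici,bxb] -> 17 lines: ebjn ftt vdese rhcr kafp prqgz lypr daoak ici bxb oxcsc vjqcp snzgv oois qinz rkk jcimc
Hunk 3: at line 11 remove [snzgv,oois,qinz] add [eye,iydx] -> 16 lines: ebjn ftt vdese rhcr kafp prqgz lypr daoak ici bxb oxcsc vjqcp eye iydx rkk jcimc
Hunk 4: at line 7 remove [ici,bxb,oxcsc] add [gcao] -> 14 lines: ebjn ftt vdese rhcr kafp prqgz lypr daoak gcao vjqcp eye iydx rkk jcimc
Hunk 5: at line 7 remove [daoak,gcao] add [fvhw] -> 13 lines: ebjn ftt vdese rhcr kafp prqgz lypr fvhw vjqcp eye iydx rkk jcimc
Final line 13: jcimc

Answer: jcimc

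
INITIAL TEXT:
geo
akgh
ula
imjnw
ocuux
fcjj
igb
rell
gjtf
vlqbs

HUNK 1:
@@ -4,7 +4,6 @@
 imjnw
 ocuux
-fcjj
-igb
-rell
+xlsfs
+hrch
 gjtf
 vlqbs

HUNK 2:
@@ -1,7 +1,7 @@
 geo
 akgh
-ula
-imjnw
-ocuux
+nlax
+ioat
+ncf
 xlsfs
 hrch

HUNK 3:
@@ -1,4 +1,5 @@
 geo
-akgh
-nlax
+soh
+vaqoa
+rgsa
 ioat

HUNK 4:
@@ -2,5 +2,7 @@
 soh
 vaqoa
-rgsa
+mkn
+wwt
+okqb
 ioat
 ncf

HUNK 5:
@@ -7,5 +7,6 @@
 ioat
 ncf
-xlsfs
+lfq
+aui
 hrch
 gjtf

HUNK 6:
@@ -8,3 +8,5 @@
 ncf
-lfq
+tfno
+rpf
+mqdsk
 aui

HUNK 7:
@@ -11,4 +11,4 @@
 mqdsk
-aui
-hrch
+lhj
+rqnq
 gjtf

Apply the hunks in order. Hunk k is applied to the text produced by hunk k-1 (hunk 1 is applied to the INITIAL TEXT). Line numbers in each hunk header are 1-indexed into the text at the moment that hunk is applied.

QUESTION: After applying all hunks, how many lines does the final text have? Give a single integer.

Hunk 1: at line 4 remove [fcjj,igb,rell] add [xlsfs,hrch] -> 9 lines: geo akgh ula imjnw ocuux xlsfs hrch gjtf vlqbs
Hunk 2: at line 1 remove [ula,imjnw,ocuux] add [nlax,ioat,ncf] -> 9 lines: geo akgh nlax ioat ncf xlsfs hrch gjtf vlqbs
Hunk 3: at line 1 remove [akgh,nlax] add [soh,vaqoa,rgsa] -> 10 lines: geo soh vaqoa rgsa ioat ncf xlsfs hrch gjtf vlqbs
Hunk 4: at line 2 remove [rgsa] add [mkn,wwt,okqb] -> 12 lines: geo soh vaqoa mkn wwt okqb ioat ncf xlsfs hrch gjtf vlqbs
Hunk 5: at line 7 remove [xlsfs] add [lfq,aui] -> 13 lines: geo soh vaqoa mkn wwt okqb ioat ncf lfq aui hrch gjtf vlqbs
Hunk 6: at line 8 remove [lfq] add [tfno,rpf,mqdsk] -> 15 lines: geo soh vaqoa mkn wwt okqb ioat ncf tfno rpf mqdsk aui hrch gjtf vlqbs
Hunk 7: at line 11 remove [aui,hrch] add [lhj,rqnq] -> 15 lines: geo soh vaqoa mkn wwt okqb ioat ncf tfno rpf mqdsk lhj rqnq gjtf vlqbs
Final line count: 15

Answer: 15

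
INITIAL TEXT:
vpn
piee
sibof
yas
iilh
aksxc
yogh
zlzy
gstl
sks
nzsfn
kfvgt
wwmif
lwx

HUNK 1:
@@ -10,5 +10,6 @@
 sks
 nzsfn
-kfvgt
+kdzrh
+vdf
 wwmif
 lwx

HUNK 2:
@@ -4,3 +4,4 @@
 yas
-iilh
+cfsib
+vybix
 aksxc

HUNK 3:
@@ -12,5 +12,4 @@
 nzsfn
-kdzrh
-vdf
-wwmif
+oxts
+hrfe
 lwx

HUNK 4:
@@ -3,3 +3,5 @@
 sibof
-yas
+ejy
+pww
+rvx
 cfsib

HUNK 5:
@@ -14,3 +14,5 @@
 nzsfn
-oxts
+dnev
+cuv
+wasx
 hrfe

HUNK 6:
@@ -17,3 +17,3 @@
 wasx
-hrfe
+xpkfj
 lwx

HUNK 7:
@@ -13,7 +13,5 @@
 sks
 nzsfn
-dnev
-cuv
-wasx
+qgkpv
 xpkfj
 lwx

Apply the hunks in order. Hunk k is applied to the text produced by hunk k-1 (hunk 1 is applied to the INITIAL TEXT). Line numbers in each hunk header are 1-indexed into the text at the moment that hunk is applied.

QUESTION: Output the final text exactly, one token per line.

Hunk 1: at line 10 remove [kfvgt] add [kdzrh,vdf] -> 15 lines: vpn piee sibof yas iilh aksxc yogh zlzy gstl sks nzsfn kdzrh vdf wwmif lwx
Hunk 2: at line 4 remove [iilh] add [cfsib,vybix] -> 16 lines: vpn piee sibof yas cfsib vybix aksxc yogh zlzy gstl sks nzsfn kdzrh vdf wwmif lwx
Hunk 3: at line 12 remove [kdzrh,vdf,wwmif] add [oxts,hrfe] -> 15 lines: vpn piee sibof yas cfsib vybix aksxc yogh zlzy gstl sks nzsfn oxts hrfe lwx
Hunk 4: at line 3 remove [yas] add [ejy,pww,rvx] -> 17 lines: vpn piee sibof ejy pww rvx cfsib vybix aksxc yogh zlzy gstl sks nzsfn oxts hrfe lwx
Hunk 5: at line 14 remove [oxts] add [dnev,cuv,wasx] -> 19 lines: vpn piee sibof ejy pww rvx cfsib vybix aksxc yogh zlzy gstl sks nzsfn dnev cuv wasx hrfe lwx
Hunk 6: at line 17 remove [hrfe] add [xpkfj] -> 19 lines: vpn piee sibof ejy pww rvx cfsib vybix aksxc yogh zlzy gstl sks nzsfn dnev cuv wasx xpkfj lwx
Hunk 7: at line 13 remove [dnev,cuv,wasx] add [qgkpv] -> 17 lines: vpn piee sibof ejy pww rvx cfsib vybix aksxc yogh zlzy gstl sks nzsfn qgkpv xpkfj lwx

Answer: vpn
piee
sibof
ejy
pww
rvx
cfsib
vybix
aksxc
yogh
zlzy
gstl
sks
nzsfn
qgkpv
xpkfj
lwx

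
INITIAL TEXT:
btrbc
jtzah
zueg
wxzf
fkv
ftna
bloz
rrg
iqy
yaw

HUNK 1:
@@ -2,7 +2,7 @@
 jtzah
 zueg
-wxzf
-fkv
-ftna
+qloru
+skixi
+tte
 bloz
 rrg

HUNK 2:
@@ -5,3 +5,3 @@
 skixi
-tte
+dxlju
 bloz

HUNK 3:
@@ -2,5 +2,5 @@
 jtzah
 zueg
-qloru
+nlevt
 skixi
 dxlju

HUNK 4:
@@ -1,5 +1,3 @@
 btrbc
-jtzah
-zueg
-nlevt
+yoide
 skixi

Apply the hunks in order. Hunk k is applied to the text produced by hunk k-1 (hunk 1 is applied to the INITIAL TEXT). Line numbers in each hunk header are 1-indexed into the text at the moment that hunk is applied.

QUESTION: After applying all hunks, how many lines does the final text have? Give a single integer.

Answer: 8

Derivation:
Hunk 1: at line 2 remove [wxzf,fkv,ftna] add [qloru,skixi,tte] -> 10 lines: btrbc jtzah zueg qloru skixi tte bloz rrg iqy yaw
Hunk 2: at line 5 remove [tte] add [dxlju] -> 10 lines: btrbc jtzah zueg qloru skixi dxlju bloz rrg iqy yaw
Hunk 3: at line 2 remove [qloru] add [nlevt] -> 10 lines: btrbc jtzah zueg nlevt skixi dxlju bloz rrg iqy yaw
Hunk 4: at line 1 remove [jtzah,zueg,nlevt] add [yoide] -> 8 lines: btrbc yoide skixi dxlju bloz rrg iqy yaw
Final line count: 8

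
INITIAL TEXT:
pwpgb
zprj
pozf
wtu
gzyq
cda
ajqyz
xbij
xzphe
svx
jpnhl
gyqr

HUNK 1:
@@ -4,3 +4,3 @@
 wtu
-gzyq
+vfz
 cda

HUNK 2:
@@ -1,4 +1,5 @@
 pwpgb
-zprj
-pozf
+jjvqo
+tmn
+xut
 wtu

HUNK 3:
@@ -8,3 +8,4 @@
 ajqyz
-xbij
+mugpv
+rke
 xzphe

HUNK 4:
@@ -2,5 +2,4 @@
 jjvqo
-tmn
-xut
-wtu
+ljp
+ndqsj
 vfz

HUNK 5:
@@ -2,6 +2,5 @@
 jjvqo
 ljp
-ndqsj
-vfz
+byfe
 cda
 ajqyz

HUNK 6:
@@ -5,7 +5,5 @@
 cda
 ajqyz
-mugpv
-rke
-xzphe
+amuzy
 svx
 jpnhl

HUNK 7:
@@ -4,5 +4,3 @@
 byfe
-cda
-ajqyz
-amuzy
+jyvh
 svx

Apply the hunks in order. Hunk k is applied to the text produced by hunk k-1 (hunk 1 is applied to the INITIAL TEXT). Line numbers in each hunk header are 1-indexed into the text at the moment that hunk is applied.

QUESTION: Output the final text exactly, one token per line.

Answer: pwpgb
jjvqo
ljp
byfe
jyvh
svx
jpnhl
gyqr

Derivation:
Hunk 1: at line 4 remove [gzyq] add [vfz] -> 12 lines: pwpgb zprj pozf wtu vfz cda ajqyz xbij xzphe svx jpnhl gyqr
Hunk 2: at line 1 remove [zprj,pozf] add [jjvqo,tmn,xut] -> 13 lines: pwpgb jjvqo tmn xut wtu vfz cda ajqyz xbij xzphe svx jpnhl gyqr
Hunk 3: at line 8 remove [xbij] add [mugpv,rke] -> 14 lines: pwpgb jjvqo tmn xut wtu vfz cda ajqyz mugpv rke xzphe svx jpnhl gyqr
Hunk 4: at line 2 remove [tmn,xut,wtu] add [ljp,ndqsj] -> 13 lines: pwpgb jjvqo ljp ndqsj vfz cda ajqyz mugpv rke xzphe svx jpnhl gyqr
Hunk 5: at line 2 remove [ndqsj,vfz] add [byfe] -> 12 lines: pwpgb jjvqo ljp byfe cda ajqyz mugpv rke xzphe svx jpnhl gyqr
Hunk 6: at line 5 remove [mugpv,rke,xzphe] add [amuzy] -> 10 lines: pwpgb jjvqo ljp byfe cda ajqyz amuzy svx jpnhl gyqr
Hunk 7: at line 4 remove [cda,ajqyz,amuzy] add [jyvh] -> 8 lines: pwpgb jjvqo ljp byfe jyvh svx jpnhl gyqr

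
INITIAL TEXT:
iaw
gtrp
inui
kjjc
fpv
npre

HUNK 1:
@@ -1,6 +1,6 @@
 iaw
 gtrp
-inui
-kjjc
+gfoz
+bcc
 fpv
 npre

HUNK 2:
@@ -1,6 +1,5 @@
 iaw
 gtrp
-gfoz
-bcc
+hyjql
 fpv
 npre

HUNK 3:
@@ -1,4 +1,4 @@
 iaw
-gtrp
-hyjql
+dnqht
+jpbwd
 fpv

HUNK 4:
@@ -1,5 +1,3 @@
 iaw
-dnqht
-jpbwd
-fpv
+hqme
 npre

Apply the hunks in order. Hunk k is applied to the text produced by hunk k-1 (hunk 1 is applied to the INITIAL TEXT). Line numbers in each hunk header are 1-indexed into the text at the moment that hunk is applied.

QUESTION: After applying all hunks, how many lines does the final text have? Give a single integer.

Answer: 3

Derivation:
Hunk 1: at line 1 remove [inui,kjjc] add [gfoz,bcc] -> 6 lines: iaw gtrp gfoz bcc fpv npre
Hunk 2: at line 1 remove [gfoz,bcc] add [hyjql] -> 5 lines: iaw gtrp hyjql fpv npre
Hunk 3: at line 1 remove [gtrp,hyjql] add [dnqht,jpbwd] -> 5 lines: iaw dnqht jpbwd fpv npre
Hunk 4: at line 1 remove [dnqht,jpbwd,fpv] add [hqme] -> 3 lines: iaw hqme npre
Final line count: 3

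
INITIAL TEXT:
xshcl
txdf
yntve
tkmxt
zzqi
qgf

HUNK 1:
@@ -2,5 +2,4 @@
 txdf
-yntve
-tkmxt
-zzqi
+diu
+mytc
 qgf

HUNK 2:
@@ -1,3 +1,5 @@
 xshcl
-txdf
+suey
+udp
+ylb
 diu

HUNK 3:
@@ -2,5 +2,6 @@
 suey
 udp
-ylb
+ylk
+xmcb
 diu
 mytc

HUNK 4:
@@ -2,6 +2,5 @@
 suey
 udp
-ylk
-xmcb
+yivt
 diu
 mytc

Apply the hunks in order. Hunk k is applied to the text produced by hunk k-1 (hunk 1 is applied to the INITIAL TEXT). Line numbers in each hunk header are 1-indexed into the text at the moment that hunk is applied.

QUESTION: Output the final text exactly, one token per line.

Hunk 1: at line 2 remove [yntve,tkmxt,zzqi] add [diu,mytc] -> 5 lines: xshcl txdf diu mytc qgf
Hunk 2: at line 1 remove [txdf] add [suey,udp,ylb] -> 7 lines: xshcl suey udp ylb diu mytc qgf
Hunk 3: at line 2 remove [ylb] add [ylk,xmcb] -> 8 lines: xshcl suey udp ylk xmcb diu mytc qgf
Hunk 4: at line 2 remove [ylk,xmcb] add [yivt] -> 7 lines: xshcl suey udp yivt diu mytc qgf

Answer: xshcl
suey
udp
yivt
diu
mytc
qgf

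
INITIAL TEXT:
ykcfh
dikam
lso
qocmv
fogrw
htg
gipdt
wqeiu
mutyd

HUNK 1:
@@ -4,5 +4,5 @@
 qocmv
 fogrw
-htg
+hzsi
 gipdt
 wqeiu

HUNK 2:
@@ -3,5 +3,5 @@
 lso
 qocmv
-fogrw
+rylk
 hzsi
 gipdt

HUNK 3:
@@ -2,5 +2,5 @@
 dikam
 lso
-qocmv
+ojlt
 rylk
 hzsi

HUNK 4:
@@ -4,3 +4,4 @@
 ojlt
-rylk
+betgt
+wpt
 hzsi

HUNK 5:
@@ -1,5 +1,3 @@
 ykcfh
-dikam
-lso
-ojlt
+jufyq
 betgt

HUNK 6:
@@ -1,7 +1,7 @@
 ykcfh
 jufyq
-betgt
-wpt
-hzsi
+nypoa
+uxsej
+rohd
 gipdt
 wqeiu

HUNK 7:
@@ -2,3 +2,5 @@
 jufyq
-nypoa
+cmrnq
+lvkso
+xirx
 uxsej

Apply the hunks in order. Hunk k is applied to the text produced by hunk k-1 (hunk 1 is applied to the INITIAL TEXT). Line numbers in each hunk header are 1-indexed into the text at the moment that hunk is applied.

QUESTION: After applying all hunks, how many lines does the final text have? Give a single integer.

Answer: 10

Derivation:
Hunk 1: at line 4 remove [htg] add [hzsi] -> 9 lines: ykcfh dikam lso qocmv fogrw hzsi gipdt wqeiu mutyd
Hunk 2: at line 3 remove [fogrw] add [rylk] -> 9 lines: ykcfh dikam lso qocmv rylk hzsi gipdt wqeiu mutyd
Hunk 3: at line 2 remove [qocmv] add [ojlt] -> 9 lines: ykcfh dikam lso ojlt rylk hzsi gipdt wqeiu mutyd
Hunk 4: at line 4 remove [rylk] add [betgt,wpt] -> 10 lines: ykcfh dikam lso ojlt betgt wpt hzsi gipdt wqeiu mutyd
Hunk 5: at line 1 remove [dikam,lso,ojlt] add [jufyq] -> 8 lines: ykcfh jufyq betgt wpt hzsi gipdt wqeiu mutyd
Hunk 6: at line 1 remove [betgt,wpt,hzsi] add [nypoa,uxsej,rohd] -> 8 lines: ykcfh jufyq nypoa uxsej rohd gipdt wqeiu mutyd
Hunk 7: at line 2 remove [nypoa] add [cmrnq,lvkso,xirx] -> 10 lines: ykcfh jufyq cmrnq lvkso xirx uxsej rohd gipdt wqeiu mutyd
Final line count: 10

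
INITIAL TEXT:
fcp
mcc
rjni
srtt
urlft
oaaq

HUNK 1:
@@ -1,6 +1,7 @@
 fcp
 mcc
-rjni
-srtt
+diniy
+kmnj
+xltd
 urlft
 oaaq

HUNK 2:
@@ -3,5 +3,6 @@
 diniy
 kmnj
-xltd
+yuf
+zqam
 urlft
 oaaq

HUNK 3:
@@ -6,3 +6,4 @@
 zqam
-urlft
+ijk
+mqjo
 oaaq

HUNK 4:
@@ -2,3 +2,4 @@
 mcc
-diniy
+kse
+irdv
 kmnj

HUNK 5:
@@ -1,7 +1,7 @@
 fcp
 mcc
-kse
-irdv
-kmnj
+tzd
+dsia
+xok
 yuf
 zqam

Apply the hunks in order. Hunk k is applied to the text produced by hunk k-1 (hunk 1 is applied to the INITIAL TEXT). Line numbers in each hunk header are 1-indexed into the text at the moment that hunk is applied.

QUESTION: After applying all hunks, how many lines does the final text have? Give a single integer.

Answer: 10

Derivation:
Hunk 1: at line 1 remove [rjni,srtt] add [diniy,kmnj,xltd] -> 7 lines: fcp mcc diniy kmnj xltd urlft oaaq
Hunk 2: at line 3 remove [xltd] add [yuf,zqam] -> 8 lines: fcp mcc diniy kmnj yuf zqam urlft oaaq
Hunk 3: at line 6 remove [urlft] add [ijk,mqjo] -> 9 lines: fcp mcc diniy kmnj yuf zqam ijk mqjo oaaq
Hunk 4: at line 2 remove [diniy] add [kse,irdv] -> 10 lines: fcp mcc kse irdv kmnj yuf zqam ijk mqjo oaaq
Hunk 5: at line 1 remove [kse,irdv,kmnj] add [tzd,dsia,xok] -> 10 lines: fcp mcc tzd dsia xok yuf zqam ijk mqjo oaaq
Final line count: 10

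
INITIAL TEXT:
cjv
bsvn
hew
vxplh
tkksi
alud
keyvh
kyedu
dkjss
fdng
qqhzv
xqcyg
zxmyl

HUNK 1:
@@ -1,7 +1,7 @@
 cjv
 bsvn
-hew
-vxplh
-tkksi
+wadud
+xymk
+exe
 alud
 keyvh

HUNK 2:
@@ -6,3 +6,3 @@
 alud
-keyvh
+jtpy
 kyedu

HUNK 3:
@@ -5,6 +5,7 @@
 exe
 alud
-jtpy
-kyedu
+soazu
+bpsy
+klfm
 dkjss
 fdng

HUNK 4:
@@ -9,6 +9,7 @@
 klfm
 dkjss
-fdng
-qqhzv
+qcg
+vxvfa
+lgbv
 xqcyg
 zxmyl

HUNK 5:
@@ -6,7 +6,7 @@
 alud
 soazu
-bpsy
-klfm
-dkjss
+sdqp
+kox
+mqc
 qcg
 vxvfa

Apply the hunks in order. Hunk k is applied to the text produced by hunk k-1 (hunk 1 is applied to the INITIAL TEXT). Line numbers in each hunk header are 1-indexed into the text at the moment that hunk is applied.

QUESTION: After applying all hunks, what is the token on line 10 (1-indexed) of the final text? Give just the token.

Answer: mqc

Derivation:
Hunk 1: at line 1 remove [hew,vxplh,tkksi] add [wadud,xymk,exe] -> 13 lines: cjv bsvn wadud xymk exe alud keyvh kyedu dkjss fdng qqhzv xqcyg zxmyl
Hunk 2: at line 6 remove [keyvh] add [jtpy] -> 13 lines: cjv bsvn wadud xymk exe alud jtpy kyedu dkjss fdng qqhzv xqcyg zxmyl
Hunk 3: at line 5 remove [jtpy,kyedu] add [soazu,bpsy,klfm] -> 14 lines: cjv bsvn wadud xymk exe alud soazu bpsy klfm dkjss fdng qqhzv xqcyg zxmyl
Hunk 4: at line 9 remove [fdng,qqhzv] add [qcg,vxvfa,lgbv] -> 15 lines: cjv bsvn wadud xymk exe alud soazu bpsy klfm dkjss qcg vxvfa lgbv xqcyg zxmyl
Hunk 5: at line 6 remove [bpsy,klfm,dkjss] add [sdqp,kox,mqc] -> 15 lines: cjv bsvn wadud xymk exe alud soazu sdqp kox mqc qcg vxvfa lgbv xqcyg zxmyl
Final line 10: mqc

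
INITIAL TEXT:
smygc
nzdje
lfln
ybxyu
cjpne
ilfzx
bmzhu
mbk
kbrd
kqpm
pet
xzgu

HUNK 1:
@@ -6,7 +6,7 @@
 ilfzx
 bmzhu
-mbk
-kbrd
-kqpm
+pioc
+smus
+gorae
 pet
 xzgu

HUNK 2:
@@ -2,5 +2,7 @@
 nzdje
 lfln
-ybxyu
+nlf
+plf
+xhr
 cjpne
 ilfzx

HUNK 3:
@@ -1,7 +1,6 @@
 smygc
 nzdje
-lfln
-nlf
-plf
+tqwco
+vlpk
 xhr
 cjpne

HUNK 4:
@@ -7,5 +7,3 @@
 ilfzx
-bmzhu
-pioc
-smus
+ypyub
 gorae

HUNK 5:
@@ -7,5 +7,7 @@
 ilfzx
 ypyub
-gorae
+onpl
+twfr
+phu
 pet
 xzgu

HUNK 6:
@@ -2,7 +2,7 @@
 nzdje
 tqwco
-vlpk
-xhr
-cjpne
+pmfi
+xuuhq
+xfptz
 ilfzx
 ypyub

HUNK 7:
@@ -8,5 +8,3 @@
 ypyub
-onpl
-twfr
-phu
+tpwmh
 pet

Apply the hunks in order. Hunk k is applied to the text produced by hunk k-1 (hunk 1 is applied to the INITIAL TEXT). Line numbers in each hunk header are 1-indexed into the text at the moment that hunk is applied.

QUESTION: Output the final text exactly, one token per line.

Hunk 1: at line 6 remove [mbk,kbrd,kqpm] add [pioc,smus,gorae] -> 12 lines: smygc nzdje lfln ybxyu cjpne ilfzx bmzhu pioc smus gorae pet xzgu
Hunk 2: at line 2 remove [ybxyu] add [nlf,plf,xhr] -> 14 lines: smygc nzdje lfln nlf plf xhr cjpne ilfzx bmzhu pioc smus gorae pet xzgu
Hunk 3: at line 1 remove [lfln,nlf,plf] add [tqwco,vlpk] -> 13 lines: smygc nzdje tqwco vlpk xhr cjpne ilfzx bmzhu pioc smus gorae pet xzgu
Hunk 4: at line 7 remove [bmzhu,pioc,smus] add [ypyub] -> 11 lines: smygc nzdje tqwco vlpk xhr cjpne ilfzx ypyub gorae pet xzgu
Hunk 5: at line 7 remove [gorae] add [onpl,twfr,phu] -> 13 lines: smygc nzdje tqwco vlpk xhr cjpne ilfzx ypyub onpl twfr phu pet xzgu
Hunk 6: at line 2 remove [vlpk,xhr,cjpne] add [pmfi,xuuhq,xfptz] -> 13 lines: smygc nzdje tqwco pmfi xuuhq xfptz ilfzx ypyub onpl twfr phu pet xzgu
Hunk 7: at line 8 remove [onpl,twfr,phu] add [tpwmh] -> 11 lines: smygc nzdje tqwco pmfi xuuhq xfptz ilfzx ypyub tpwmh pet xzgu

Answer: smygc
nzdje
tqwco
pmfi
xuuhq
xfptz
ilfzx
ypyub
tpwmh
pet
xzgu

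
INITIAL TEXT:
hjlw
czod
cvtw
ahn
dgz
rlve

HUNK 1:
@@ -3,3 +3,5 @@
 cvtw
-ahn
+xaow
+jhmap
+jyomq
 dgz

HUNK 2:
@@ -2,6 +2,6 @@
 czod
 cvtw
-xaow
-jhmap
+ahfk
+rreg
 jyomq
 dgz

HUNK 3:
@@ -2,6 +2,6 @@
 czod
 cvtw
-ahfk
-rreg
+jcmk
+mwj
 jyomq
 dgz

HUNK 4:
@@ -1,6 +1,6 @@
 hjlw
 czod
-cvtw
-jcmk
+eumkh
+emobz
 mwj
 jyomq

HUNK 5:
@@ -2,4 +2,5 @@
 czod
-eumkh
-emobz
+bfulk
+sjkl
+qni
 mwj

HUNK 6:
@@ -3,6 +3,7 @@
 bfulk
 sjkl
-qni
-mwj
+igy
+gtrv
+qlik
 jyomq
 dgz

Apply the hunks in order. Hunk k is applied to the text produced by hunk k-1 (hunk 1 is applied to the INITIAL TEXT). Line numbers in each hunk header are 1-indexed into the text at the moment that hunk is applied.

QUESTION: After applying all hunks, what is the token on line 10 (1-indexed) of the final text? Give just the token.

Hunk 1: at line 3 remove [ahn] add [xaow,jhmap,jyomq] -> 8 lines: hjlw czod cvtw xaow jhmap jyomq dgz rlve
Hunk 2: at line 2 remove [xaow,jhmap] add [ahfk,rreg] -> 8 lines: hjlw czod cvtw ahfk rreg jyomq dgz rlve
Hunk 3: at line 2 remove [ahfk,rreg] add [jcmk,mwj] -> 8 lines: hjlw czod cvtw jcmk mwj jyomq dgz rlve
Hunk 4: at line 1 remove [cvtw,jcmk] add [eumkh,emobz] -> 8 lines: hjlw czod eumkh emobz mwj jyomq dgz rlve
Hunk 5: at line 2 remove [eumkh,emobz] add [bfulk,sjkl,qni] -> 9 lines: hjlw czod bfulk sjkl qni mwj jyomq dgz rlve
Hunk 6: at line 3 remove [qni,mwj] add [igy,gtrv,qlik] -> 10 lines: hjlw czod bfulk sjkl igy gtrv qlik jyomq dgz rlve
Final line 10: rlve

Answer: rlve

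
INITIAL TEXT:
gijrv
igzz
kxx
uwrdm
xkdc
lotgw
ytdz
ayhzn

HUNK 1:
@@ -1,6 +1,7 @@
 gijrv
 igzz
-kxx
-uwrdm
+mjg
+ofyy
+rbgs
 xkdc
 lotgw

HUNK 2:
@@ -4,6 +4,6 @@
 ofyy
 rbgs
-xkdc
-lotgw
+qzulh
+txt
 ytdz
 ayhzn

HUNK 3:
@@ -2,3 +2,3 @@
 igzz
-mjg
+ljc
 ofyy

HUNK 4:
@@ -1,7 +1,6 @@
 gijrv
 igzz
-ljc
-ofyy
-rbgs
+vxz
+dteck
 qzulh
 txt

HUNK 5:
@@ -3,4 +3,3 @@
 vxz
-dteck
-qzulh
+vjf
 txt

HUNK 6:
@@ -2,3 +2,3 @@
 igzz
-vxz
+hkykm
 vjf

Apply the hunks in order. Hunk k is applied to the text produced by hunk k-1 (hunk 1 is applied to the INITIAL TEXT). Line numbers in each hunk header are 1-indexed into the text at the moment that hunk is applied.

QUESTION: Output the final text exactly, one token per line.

Answer: gijrv
igzz
hkykm
vjf
txt
ytdz
ayhzn

Derivation:
Hunk 1: at line 1 remove [kxx,uwrdm] add [mjg,ofyy,rbgs] -> 9 lines: gijrv igzz mjg ofyy rbgs xkdc lotgw ytdz ayhzn
Hunk 2: at line 4 remove [xkdc,lotgw] add [qzulh,txt] -> 9 lines: gijrv igzz mjg ofyy rbgs qzulh txt ytdz ayhzn
Hunk 3: at line 2 remove [mjg] add [ljc] -> 9 lines: gijrv igzz ljc ofyy rbgs qzulh txt ytdz ayhzn
Hunk 4: at line 1 remove [ljc,ofyy,rbgs] add [vxz,dteck] -> 8 lines: gijrv igzz vxz dteck qzulh txt ytdz ayhzn
Hunk 5: at line 3 remove [dteck,qzulh] add [vjf] -> 7 lines: gijrv igzz vxz vjf txt ytdz ayhzn
Hunk 6: at line 2 remove [vxz] add [hkykm] -> 7 lines: gijrv igzz hkykm vjf txt ytdz ayhzn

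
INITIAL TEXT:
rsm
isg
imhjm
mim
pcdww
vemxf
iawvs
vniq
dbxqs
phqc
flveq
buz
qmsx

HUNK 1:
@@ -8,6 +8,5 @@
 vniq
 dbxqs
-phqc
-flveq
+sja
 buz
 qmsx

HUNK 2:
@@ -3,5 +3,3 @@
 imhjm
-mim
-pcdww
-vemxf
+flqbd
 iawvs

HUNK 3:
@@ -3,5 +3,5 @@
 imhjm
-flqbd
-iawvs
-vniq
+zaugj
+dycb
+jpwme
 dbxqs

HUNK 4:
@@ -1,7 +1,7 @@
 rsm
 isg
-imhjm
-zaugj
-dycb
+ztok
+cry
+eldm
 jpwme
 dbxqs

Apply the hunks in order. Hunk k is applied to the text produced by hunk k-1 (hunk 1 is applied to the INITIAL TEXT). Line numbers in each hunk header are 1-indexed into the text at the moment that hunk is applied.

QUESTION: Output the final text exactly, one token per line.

Answer: rsm
isg
ztok
cry
eldm
jpwme
dbxqs
sja
buz
qmsx

Derivation:
Hunk 1: at line 8 remove [phqc,flveq] add [sja] -> 12 lines: rsm isg imhjm mim pcdww vemxf iawvs vniq dbxqs sja buz qmsx
Hunk 2: at line 3 remove [mim,pcdww,vemxf] add [flqbd] -> 10 lines: rsm isg imhjm flqbd iawvs vniq dbxqs sja buz qmsx
Hunk 3: at line 3 remove [flqbd,iawvs,vniq] add [zaugj,dycb,jpwme] -> 10 lines: rsm isg imhjm zaugj dycb jpwme dbxqs sja buz qmsx
Hunk 4: at line 1 remove [imhjm,zaugj,dycb] add [ztok,cry,eldm] -> 10 lines: rsm isg ztok cry eldm jpwme dbxqs sja buz qmsx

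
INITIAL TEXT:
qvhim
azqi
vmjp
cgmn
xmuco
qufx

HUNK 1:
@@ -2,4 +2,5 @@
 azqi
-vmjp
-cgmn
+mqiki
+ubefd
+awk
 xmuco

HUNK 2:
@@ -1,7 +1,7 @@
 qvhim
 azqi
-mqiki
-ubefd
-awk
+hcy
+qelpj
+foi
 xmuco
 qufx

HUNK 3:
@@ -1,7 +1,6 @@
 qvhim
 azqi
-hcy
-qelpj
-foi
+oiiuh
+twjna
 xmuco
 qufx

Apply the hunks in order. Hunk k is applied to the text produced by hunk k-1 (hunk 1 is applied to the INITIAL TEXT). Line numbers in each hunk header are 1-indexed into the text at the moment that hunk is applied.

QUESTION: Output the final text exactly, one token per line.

Answer: qvhim
azqi
oiiuh
twjna
xmuco
qufx

Derivation:
Hunk 1: at line 2 remove [vmjp,cgmn] add [mqiki,ubefd,awk] -> 7 lines: qvhim azqi mqiki ubefd awk xmuco qufx
Hunk 2: at line 1 remove [mqiki,ubefd,awk] add [hcy,qelpj,foi] -> 7 lines: qvhim azqi hcy qelpj foi xmuco qufx
Hunk 3: at line 1 remove [hcy,qelpj,foi] add [oiiuh,twjna] -> 6 lines: qvhim azqi oiiuh twjna xmuco qufx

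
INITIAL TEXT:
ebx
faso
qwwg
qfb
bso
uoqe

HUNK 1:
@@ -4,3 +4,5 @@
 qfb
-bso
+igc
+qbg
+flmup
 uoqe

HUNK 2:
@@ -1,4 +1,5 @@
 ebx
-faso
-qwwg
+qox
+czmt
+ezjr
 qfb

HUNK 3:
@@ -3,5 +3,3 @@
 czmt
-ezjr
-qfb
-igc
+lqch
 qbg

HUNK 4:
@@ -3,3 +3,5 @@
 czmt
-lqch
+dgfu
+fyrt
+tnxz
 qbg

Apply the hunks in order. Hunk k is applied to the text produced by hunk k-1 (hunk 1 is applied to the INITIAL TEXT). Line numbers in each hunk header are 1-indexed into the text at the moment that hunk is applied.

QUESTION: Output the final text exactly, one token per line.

Answer: ebx
qox
czmt
dgfu
fyrt
tnxz
qbg
flmup
uoqe

Derivation:
Hunk 1: at line 4 remove [bso] add [igc,qbg,flmup] -> 8 lines: ebx faso qwwg qfb igc qbg flmup uoqe
Hunk 2: at line 1 remove [faso,qwwg] add [qox,czmt,ezjr] -> 9 lines: ebx qox czmt ezjr qfb igc qbg flmup uoqe
Hunk 3: at line 3 remove [ezjr,qfb,igc] add [lqch] -> 7 lines: ebx qox czmt lqch qbg flmup uoqe
Hunk 4: at line 3 remove [lqch] add [dgfu,fyrt,tnxz] -> 9 lines: ebx qox czmt dgfu fyrt tnxz qbg flmup uoqe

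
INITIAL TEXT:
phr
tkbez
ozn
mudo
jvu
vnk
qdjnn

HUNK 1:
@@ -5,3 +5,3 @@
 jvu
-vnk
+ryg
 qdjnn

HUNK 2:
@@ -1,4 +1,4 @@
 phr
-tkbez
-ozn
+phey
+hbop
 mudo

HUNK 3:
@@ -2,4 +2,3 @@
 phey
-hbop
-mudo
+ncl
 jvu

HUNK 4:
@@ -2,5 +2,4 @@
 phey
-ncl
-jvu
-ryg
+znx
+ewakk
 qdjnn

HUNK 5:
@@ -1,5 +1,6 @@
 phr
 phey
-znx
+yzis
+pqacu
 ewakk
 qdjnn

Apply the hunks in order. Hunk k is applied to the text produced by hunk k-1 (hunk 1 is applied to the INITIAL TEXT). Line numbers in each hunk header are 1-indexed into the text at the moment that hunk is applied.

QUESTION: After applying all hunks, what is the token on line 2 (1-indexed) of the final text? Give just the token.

Answer: phey

Derivation:
Hunk 1: at line 5 remove [vnk] add [ryg] -> 7 lines: phr tkbez ozn mudo jvu ryg qdjnn
Hunk 2: at line 1 remove [tkbez,ozn] add [phey,hbop] -> 7 lines: phr phey hbop mudo jvu ryg qdjnn
Hunk 3: at line 2 remove [hbop,mudo] add [ncl] -> 6 lines: phr phey ncl jvu ryg qdjnn
Hunk 4: at line 2 remove [ncl,jvu,ryg] add [znx,ewakk] -> 5 lines: phr phey znx ewakk qdjnn
Hunk 5: at line 1 remove [znx] add [yzis,pqacu] -> 6 lines: phr phey yzis pqacu ewakk qdjnn
Final line 2: phey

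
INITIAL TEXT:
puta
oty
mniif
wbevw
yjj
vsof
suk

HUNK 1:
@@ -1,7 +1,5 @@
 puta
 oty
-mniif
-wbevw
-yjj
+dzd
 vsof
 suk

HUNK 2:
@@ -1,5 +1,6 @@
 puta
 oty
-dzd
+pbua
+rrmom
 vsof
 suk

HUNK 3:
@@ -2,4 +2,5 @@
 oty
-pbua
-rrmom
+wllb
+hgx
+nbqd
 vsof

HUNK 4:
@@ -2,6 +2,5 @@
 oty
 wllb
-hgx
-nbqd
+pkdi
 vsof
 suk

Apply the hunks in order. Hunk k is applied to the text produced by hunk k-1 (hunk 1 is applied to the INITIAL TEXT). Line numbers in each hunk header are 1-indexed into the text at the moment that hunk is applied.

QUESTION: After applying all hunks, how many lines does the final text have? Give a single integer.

Answer: 6

Derivation:
Hunk 1: at line 1 remove [mniif,wbevw,yjj] add [dzd] -> 5 lines: puta oty dzd vsof suk
Hunk 2: at line 1 remove [dzd] add [pbua,rrmom] -> 6 lines: puta oty pbua rrmom vsof suk
Hunk 3: at line 2 remove [pbua,rrmom] add [wllb,hgx,nbqd] -> 7 lines: puta oty wllb hgx nbqd vsof suk
Hunk 4: at line 2 remove [hgx,nbqd] add [pkdi] -> 6 lines: puta oty wllb pkdi vsof suk
Final line count: 6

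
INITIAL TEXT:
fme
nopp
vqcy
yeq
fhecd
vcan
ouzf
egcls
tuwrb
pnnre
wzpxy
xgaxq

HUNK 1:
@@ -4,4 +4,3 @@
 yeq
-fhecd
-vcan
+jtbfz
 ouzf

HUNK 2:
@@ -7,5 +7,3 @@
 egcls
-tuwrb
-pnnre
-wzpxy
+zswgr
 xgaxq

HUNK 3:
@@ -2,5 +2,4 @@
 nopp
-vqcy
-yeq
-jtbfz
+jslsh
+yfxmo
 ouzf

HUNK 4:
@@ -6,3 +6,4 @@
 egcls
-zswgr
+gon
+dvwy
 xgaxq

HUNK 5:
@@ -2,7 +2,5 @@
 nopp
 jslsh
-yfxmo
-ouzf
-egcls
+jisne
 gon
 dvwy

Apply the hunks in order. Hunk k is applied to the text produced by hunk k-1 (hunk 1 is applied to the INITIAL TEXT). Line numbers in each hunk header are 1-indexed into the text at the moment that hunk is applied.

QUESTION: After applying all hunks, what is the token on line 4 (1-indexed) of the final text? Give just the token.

Answer: jisne

Derivation:
Hunk 1: at line 4 remove [fhecd,vcan] add [jtbfz] -> 11 lines: fme nopp vqcy yeq jtbfz ouzf egcls tuwrb pnnre wzpxy xgaxq
Hunk 2: at line 7 remove [tuwrb,pnnre,wzpxy] add [zswgr] -> 9 lines: fme nopp vqcy yeq jtbfz ouzf egcls zswgr xgaxq
Hunk 3: at line 2 remove [vqcy,yeq,jtbfz] add [jslsh,yfxmo] -> 8 lines: fme nopp jslsh yfxmo ouzf egcls zswgr xgaxq
Hunk 4: at line 6 remove [zswgr] add [gon,dvwy] -> 9 lines: fme nopp jslsh yfxmo ouzf egcls gon dvwy xgaxq
Hunk 5: at line 2 remove [yfxmo,ouzf,egcls] add [jisne] -> 7 lines: fme nopp jslsh jisne gon dvwy xgaxq
Final line 4: jisne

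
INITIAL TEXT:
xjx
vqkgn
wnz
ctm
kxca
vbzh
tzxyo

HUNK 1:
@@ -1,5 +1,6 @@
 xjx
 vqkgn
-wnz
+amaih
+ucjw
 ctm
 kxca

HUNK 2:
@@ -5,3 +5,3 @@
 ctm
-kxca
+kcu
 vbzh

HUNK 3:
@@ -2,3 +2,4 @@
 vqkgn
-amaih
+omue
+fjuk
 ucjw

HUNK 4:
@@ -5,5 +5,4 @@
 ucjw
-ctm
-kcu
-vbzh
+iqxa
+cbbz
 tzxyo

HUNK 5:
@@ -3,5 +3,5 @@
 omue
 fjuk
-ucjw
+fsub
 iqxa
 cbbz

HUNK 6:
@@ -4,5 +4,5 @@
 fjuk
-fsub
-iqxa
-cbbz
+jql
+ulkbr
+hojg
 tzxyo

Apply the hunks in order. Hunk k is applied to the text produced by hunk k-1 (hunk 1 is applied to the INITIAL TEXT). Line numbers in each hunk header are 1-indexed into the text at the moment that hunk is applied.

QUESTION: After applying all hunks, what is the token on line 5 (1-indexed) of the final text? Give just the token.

Hunk 1: at line 1 remove [wnz] add [amaih,ucjw] -> 8 lines: xjx vqkgn amaih ucjw ctm kxca vbzh tzxyo
Hunk 2: at line 5 remove [kxca] add [kcu] -> 8 lines: xjx vqkgn amaih ucjw ctm kcu vbzh tzxyo
Hunk 3: at line 2 remove [amaih] add [omue,fjuk] -> 9 lines: xjx vqkgn omue fjuk ucjw ctm kcu vbzh tzxyo
Hunk 4: at line 5 remove [ctm,kcu,vbzh] add [iqxa,cbbz] -> 8 lines: xjx vqkgn omue fjuk ucjw iqxa cbbz tzxyo
Hunk 5: at line 3 remove [ucjw] add [fsub] -> 8 lines: xjx vqkgn omue fjuk fsub iqxa cbbz tzxyo
Hunk 6: at line 4 remove [fsub,iqxa,cbbz] add [jql,ulkbr,hojg] -> 8 lines: xjx vqkgn omue fjuk jql ulkbr hojg tzxyo
Final line 5: jql

Answer: jql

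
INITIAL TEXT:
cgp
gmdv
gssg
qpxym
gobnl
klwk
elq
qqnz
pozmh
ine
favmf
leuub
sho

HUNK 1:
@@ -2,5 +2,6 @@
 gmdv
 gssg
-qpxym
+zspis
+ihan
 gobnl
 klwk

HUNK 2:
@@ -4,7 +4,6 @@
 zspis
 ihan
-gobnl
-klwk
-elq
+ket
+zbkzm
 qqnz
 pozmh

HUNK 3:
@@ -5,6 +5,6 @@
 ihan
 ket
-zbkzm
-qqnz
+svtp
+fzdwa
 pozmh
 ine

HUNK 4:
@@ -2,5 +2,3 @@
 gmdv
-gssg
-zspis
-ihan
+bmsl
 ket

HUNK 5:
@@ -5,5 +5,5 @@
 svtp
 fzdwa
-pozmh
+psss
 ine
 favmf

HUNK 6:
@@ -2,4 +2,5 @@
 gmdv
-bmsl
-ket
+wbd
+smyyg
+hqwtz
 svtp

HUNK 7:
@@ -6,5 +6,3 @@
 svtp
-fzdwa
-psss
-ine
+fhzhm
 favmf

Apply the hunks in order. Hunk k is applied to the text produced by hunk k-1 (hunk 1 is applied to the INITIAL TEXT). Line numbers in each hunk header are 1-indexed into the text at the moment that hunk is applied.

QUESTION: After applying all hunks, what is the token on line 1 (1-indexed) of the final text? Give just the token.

Hunk 1: at line 2 remove [qpxym] add [zspis,ihan] -> 14 lines: cgp gmdv gssg zspis ihan gobnl klwk elq qqnz pozmh ine favmf leuub sho
Hunk 2: at line 4 remove [gobnl,klwk,elq] add [ket,zbkzm] -> 13 lines: cgp gmdv gssg zspis ihan ket zbkzm qqnz pozmh ine favmf leuub sho
Hunk 3: at line 5 remove [zbkzm,qqnz] add [svtp,fzdwa] -> 13 lines: cgp gmdv gssg zspis ihan ket svtp fzdwa pozmh ine favmf leuub sho
Hunk 4: at line 2 remove [gssg,zspis,ihan] add [bmsl] -> 11 lines: cgp gmdv bmsl ket svtp fzdwa pozmh ine favmf leuub sho
Hunk 5: at line 5 remove [pozmh] add [psss] -> 11 lines: cgp gmdv bmsl ket svtp fzdwa psss ine favmf leuub sho
Hunk 6: at line 2 remove [bmsl,ket] add [wbd,smyyg,hqwtz] -> 12 lines: cgp gmdv wbd smyyg hqwtz svtp fzdwa psss ine favmf leuub sho
Hunk 7: at line 6 remove [fzdwa,psss,ine] add [fhzhm] -> 10 lines: cgp gmdv wbd smyyg hqwtz svtp fhzhm favmf leuub sho
Final line 1: cgp

Answer: cgp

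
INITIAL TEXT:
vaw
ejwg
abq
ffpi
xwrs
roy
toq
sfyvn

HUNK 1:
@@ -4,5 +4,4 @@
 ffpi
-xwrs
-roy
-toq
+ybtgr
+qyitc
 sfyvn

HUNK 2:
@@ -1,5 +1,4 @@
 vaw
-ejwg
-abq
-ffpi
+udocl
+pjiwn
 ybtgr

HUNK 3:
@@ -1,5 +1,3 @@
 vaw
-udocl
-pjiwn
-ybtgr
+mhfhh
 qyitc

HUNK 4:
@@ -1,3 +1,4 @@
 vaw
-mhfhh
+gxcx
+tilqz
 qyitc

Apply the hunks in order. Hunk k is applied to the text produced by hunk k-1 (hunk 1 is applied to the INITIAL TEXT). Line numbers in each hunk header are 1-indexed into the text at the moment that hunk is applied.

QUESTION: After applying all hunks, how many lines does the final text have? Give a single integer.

Hunk 1: at line 4 remove [xwrs,roy,toq] add [ybtgr,qyitc] -> 7 lines: vaw ejwg abq ffpi ybtgr qyitc sfyvn
Hunk 2: at line 1 remove [ejwg,abq,ffpi] add [udocl,pjiwn] -> 6 lines: vaw udocl pjiwn ybtgr qyitc sfyvn
Hunk 3: at line 1 remove [udocl,pjiwn,ybtgr] add [mhfhh] -> 4 lines: vaw mhfhh qyitc sfyvn
Hunk 4: at line 1 remove [mhfhh] add [gxcx,tilqz] -> 5 lines: vaw gxcx tilqz qyitc sfyvn
Final line count: 5

Answer: 5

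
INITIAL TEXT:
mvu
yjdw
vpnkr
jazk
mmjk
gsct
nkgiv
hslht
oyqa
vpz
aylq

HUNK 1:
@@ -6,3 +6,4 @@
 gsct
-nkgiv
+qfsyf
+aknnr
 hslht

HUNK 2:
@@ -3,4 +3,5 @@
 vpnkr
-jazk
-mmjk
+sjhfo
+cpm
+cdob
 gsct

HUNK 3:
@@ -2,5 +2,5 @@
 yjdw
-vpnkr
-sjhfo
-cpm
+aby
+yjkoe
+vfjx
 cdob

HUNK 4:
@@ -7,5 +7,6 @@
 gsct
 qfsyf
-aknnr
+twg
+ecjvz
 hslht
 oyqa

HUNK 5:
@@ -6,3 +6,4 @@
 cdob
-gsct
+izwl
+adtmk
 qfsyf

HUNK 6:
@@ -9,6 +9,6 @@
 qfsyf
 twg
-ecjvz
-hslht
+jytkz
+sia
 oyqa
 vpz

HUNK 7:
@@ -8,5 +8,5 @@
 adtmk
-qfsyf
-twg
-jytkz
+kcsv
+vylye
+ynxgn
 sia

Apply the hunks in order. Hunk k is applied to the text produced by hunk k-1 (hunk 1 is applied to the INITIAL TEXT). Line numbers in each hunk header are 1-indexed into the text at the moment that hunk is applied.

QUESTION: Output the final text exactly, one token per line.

Answer: mvu
yjdw
aby
yjkoe
vfjx
cdob
izwl
adtmk
kcsv
vylye
ynxgn
sia
oyqa
vpz
aylq

Derivation:
Hunk 1: at line 6 remove [nkgiv] add [qfsyf,aknnr] -> 12 lines: mvu yjdw vpnkr jazk mmjk gsct qfsyf aknnr hslht oyqa vpz aylq
Hunk 2: at line 3 remove [jazk,mmjk] add [sjhfo,cpm,cdob] -> 13 lines: mvu yjdw vpnkr sjhfo cpm cdob gsct qfsyf aknnr hslht oyqa vpz aylq
Hunk 3: at line 2 remove [vpnkr,sjhfo,cpm] add [aby,yjkoe,vfjx] -> 13 lines: mvu yjdw aby yjkoe vfjx cdob gsct qfsyf aknnr hslht oyqa vpz aylq
Hunk 4: at line 7 remove [aknnr] add [twg,ecjvz] -> 14 lines: mvu yjdw aby yjkoe vfjx cdob gsct qfsyf twg ecjvz hslht oyqa vpz aylq
Hunk 5: at line 6 remove [gsct] add [izwl,adtmk] -> 15 lines: mvu yjdw aby yjkoe vfjx cdob izwl adtmk qfsyf twg ecjvz hslht oyqa vpz aylq
Hunk 6: at line 9 remove [ecjvz,hslht] add [jytkz,sia] -> 15 lines: mvu yjdw aby yjkoe vfjx cdob izwl adtmk qfsyf twg jytkz sia oyqa vpz aylq
Hunk 7: at line 8 remove [qfsyf,twg,jytkz] add [kcsv,vylye,ynxgn] -> 15 lines: mvu yjdw aby yjkoe vfjx cdob izwl adtmk kcsv vylye ynxgn sia oyqa vpz aylq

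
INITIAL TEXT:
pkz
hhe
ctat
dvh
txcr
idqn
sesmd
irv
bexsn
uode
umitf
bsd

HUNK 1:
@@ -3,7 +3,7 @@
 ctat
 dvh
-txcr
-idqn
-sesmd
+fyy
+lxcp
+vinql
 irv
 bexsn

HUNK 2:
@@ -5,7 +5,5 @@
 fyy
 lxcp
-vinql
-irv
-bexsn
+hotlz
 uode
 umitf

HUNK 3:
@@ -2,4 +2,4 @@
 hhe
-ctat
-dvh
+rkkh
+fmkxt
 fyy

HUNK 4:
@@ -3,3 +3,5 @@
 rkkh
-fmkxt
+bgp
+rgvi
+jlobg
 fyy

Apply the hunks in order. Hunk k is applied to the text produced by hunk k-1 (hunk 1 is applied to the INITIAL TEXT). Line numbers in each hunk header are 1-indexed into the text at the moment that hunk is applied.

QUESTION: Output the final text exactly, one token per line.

Answer: pkz
hhe
rkkh
bgp
rgvi
jlobg
fyy
lxcp
hotlz
uode
umitf
bsd

Derivation:
Hunk 1: at line 3 remove [txcr,idqn,sesmd] add [fyy,lxcp,vinql] -> 12 lines: pkz hhe ctat dvh fyy lxcp vinql irv bexsn uode umitf bsd
Hunk 2: at line 5 remove [vinql,irv,bexsn] add [hotlz] -> 10 lines: pkz hhe ctat dvh fyy lxcp hotlz uode umitf bsd
Hunk 3: at line 2 remove [ctat,dvh] add [rkkh,fmkxt] -> 10 lines: pkz hhe rkkh fmkxt fyy lxcp hotlz uode umitf bsd
Hunk 4: at line 3 remove [fmkxt] add [bgp,rgvi,jlobg] -> 12 lines: pkz hhe rkkh bgp rgvi jlobg fyy lxcp hotlz uode umitf bsd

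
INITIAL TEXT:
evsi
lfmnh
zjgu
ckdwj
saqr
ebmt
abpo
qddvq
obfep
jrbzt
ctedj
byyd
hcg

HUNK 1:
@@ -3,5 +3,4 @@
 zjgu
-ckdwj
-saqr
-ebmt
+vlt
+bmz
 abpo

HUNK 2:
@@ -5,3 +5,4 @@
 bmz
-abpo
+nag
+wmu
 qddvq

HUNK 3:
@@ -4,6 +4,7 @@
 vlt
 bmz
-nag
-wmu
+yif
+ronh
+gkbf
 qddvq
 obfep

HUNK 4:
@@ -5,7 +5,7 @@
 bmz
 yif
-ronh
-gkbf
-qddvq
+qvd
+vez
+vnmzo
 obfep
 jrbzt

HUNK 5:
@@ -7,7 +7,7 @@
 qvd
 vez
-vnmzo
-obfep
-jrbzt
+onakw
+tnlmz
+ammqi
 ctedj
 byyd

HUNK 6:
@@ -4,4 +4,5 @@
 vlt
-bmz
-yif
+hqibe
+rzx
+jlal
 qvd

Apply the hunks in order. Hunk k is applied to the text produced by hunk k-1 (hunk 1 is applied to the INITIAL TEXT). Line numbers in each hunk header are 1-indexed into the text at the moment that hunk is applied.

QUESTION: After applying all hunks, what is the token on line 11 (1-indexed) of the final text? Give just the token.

Answer: tnlmz

Derivation:
Hunk 1: at line 3 remove [ckdwj,saqr,ebmt] add [vlt,bmz] -> 12 lines: evsi lfmnh zjgu vlt bmz abpo qddvq obfep jrbzt ctedj byyd hcg
Hunk 2: at line 5 remove [abpo] add [nag,wmu] -> 13 lines: evsi lfmnh zjgu vlt bmz nag wmu qddvq obfep jrbzt ctedj byyd hcg
Hunk 3: at line 4 remove [nag,wmu] add [yif,ronh,gkbf] -> 14 lines: evsi lfmnh zjgu vlt bmz yif ronh gkbf qddvq obfep jrbzt ctedj byyd hcg
Hunk 4: at line 5 remove [ronh,gkbf,qddvq] add [qvd,vez,vnmzo] -> 14 lines: evsi lfmnh zjgu vlt bmz yif qvd vez vnmzo obfep jrbzt ctedj byyd hcg
Hunk 5: at line 7 remove [vnmzo,obfep,jrbzt] add [onakw,tnlmz,ammqi] -> 14 lines: evsi lfmnh zjgu vlt bmz yif qvd vez onakw tnlmz ammqi ctedj byyd hcg
Hunk 6: at line 4 remove [bmz,yif] add [hqibe,rzx,jlal] -> 15 lines: evsi lfmnh zjgu vlt hqibe rzx jlal qvd vez onakw tnlmz ammqi ctedj byyd hcg
Final line 11: tnlmz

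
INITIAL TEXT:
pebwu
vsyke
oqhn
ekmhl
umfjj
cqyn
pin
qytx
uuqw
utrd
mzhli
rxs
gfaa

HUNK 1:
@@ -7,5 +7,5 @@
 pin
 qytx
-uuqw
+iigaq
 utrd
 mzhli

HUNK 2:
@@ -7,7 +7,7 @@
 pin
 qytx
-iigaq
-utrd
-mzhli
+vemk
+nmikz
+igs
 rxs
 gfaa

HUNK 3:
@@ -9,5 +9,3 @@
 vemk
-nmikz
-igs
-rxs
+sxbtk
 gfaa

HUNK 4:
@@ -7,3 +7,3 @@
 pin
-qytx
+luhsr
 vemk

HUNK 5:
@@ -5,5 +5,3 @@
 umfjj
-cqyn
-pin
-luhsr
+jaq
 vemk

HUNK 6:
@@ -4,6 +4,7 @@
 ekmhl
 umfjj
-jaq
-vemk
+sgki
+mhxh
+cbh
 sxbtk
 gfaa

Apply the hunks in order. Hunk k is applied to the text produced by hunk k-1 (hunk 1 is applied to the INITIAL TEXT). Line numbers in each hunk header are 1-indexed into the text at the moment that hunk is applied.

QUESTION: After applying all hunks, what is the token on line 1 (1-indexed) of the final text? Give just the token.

Answer: pebwu

Derivation:
Hunk 1: at line 7 remove [uuqw] add [iigaq] -> 13 lines: pebwu vsyke oqhn ekmhl umfjj cqyn pin qytx iigaq utrd mzhli rxs gfaa
Hunk 2: at line 7 remove [iigaq,utrd,mzhli] add [vemk,nmikz,igs] -> 13 lines: pebwu vsyke oqhn ekmhl umfjj cqyn pin qytx vemk nmikz igs rxs gfaa
Hunk 3: at line 9 remove [nmikz,igs,rxs] add [sxbtk] -> 11 lines: pebwu vsyke oqhn ekmhl umfjj cqyn pin qytx vemk sxbtk gfaa
Hunk 4: at line 7 remove [qytx] add [luhsr] -> 11 lines: pebwu vsyke oqhn ekmhl umfjj cqyn pin luhsr vemk sxbtk gfaa
Hunk 5: at line 5 remove [cqyn,pin,luhsr] add [jaq] -> 9 lines: pebwu vsyke oqhn ekmhl umfjj jaq vemk sxbtk gfaa
Hunk 6: at line 4 remove [jaq,vemk] add [sgki,mhxh,cbh] -> 10 lines: pebwu vsyke oqhn ekmhl umfjj sgki mhxh cbh sxbtk gfaa
Final line 1: pebwu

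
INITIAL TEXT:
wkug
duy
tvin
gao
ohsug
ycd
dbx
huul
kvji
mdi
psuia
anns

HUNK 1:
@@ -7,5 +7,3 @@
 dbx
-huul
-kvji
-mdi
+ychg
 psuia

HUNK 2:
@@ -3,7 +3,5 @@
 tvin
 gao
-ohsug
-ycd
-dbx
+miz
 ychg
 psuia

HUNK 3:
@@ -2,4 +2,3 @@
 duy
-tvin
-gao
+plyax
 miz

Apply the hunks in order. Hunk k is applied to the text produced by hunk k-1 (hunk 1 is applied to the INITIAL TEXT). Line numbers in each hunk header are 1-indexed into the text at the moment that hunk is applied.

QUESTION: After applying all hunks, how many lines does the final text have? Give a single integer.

Hunk 1: at line 7 remove [huul,kvji,mdi] add [ychg] -> 10 lines: wkug duy tvin gao ohsug ycd dbx ychg psuia anns
Hunk 2: at line 3 remove [ohsug,ycd,dbx] add [miz] -> 8 lines: wkug duy tvin gao miz ychg psuia anns
Hunk 3: at line 2 remove [tvin,gao] add [plyax] -> 7 lines: wkug duy plyax miz ychg psuia anns
Final line count: 7

Answer: 7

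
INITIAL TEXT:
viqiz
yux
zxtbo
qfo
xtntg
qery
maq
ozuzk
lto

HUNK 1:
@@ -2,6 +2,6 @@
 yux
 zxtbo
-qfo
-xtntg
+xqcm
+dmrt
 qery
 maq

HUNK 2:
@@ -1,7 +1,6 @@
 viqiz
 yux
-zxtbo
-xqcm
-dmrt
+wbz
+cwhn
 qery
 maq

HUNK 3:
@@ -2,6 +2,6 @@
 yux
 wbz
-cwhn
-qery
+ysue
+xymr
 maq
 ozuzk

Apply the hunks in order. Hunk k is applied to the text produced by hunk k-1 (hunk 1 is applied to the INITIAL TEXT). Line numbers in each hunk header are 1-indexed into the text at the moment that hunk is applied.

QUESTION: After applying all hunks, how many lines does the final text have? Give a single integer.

Hunk 1: at line 2 remove [qfo,xtntg] add [xqcm,dmrt] -> 9 lines: viqiz yux zxtbo xqcm dmrt qery maq ozuzk lto
Hunk 2: at line 1 remove [zxtbo,xqcm,dmrt] add [wbz,cwhn] -> 8 lines: viqiz yux wbz cwhn qery maq ozuzk lto
Hunk 3: at line 2 remove [cwhn,qery] add [ysue,xymr] -> 8 lines: viqiz yux wbz ysue xymr maq ozuzk lto
Final line count: 8

Answer: 8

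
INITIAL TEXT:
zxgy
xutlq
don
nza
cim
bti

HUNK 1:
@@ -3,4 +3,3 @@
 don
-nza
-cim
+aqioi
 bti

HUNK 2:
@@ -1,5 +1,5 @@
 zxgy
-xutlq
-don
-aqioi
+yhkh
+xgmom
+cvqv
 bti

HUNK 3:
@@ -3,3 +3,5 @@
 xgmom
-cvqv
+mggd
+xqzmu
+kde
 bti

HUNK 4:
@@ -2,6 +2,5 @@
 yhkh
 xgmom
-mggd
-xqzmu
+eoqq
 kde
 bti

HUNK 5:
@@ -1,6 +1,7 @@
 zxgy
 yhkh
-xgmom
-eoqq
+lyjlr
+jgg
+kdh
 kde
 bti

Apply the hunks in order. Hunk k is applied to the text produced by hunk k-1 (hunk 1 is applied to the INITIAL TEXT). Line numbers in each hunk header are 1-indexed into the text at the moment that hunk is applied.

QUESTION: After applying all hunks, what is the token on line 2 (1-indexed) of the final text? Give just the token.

Hunk 1: at line 3 remove [nza,cim] add [aqioi] -> 5 lines: zxgy xutlq don aqioi bti
Hunk 2: at line 1 remove [xutlq,don,aqioi] add [yhkh,xgmom,cvqv] -> 5 lines: zxgy yhkh xgmom cvqv bti
Hunk 3: at line 3 remove [cvqv] add [mggd,xqzmu,kde] -> 7 lines: zxgy yhkh xgmom mggd xqzmu kde bti
Hunk 4: at line 2 remove [mggd,xqzmu] add [eoqq] -> 6 lines: zxgy yhkh xgmom eoqq kde bti
Hunk 5: at line 1 remove [xgmom,eoqq] add [lyjlr,jgg,kdh] -> 7 lines: zxgy yhkh lyjlr jgg kdh kde bti
Final line 2: yhkh

Answer: yhkh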